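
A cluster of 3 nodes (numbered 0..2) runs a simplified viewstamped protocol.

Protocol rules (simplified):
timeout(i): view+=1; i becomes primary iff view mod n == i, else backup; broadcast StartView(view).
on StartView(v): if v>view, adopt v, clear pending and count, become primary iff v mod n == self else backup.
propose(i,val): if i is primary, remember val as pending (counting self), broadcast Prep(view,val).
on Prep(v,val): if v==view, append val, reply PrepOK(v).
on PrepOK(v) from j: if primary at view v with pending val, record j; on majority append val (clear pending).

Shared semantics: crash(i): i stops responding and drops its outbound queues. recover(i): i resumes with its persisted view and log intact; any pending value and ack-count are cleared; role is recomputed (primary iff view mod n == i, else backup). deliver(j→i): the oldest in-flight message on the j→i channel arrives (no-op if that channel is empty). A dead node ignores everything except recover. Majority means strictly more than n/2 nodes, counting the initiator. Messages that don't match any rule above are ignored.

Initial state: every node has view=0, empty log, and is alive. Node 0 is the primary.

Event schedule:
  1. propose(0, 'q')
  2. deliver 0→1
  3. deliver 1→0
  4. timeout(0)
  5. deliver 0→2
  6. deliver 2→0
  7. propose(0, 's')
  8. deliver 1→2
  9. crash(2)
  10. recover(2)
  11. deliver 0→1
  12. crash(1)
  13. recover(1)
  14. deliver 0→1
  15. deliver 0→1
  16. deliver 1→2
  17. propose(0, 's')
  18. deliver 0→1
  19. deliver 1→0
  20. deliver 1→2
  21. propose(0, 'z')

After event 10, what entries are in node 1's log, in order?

after 1 — propose(0,'q'): ·
after 2 — deliver 0→1: n1:back/v0/[q]
after 3 — deliver 1→0: n0:prim/v0/[q]
after 4 — timeout(0): n0:back/v1/[q]
after 5 — deliver 0→2: n2:back/v0/[q]
after 6 — deliver 2→0: ·
after 7 — propose(0,'s'): ·
after 8 — deliver 1→2: ·
after 9 — crash(2): n2:✗back/v0/[q]
after 10 — recover(2): n2:back/v0/[q]

q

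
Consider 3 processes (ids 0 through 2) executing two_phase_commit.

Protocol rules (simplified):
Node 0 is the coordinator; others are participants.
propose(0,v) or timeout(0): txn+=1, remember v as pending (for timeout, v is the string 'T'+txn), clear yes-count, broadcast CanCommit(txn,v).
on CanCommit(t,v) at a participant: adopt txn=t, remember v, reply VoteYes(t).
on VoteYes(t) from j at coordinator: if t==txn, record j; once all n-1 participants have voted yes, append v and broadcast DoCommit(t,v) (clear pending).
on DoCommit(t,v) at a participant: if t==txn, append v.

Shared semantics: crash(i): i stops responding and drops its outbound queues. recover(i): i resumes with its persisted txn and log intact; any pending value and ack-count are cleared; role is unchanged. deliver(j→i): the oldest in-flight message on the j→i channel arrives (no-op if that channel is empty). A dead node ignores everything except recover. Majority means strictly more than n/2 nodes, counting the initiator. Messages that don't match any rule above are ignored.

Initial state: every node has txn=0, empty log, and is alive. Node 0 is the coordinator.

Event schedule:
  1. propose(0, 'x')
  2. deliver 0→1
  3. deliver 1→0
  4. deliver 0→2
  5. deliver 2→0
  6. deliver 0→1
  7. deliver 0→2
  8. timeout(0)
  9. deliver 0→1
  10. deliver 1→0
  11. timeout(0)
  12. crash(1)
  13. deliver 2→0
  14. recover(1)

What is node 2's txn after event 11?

e1 propose(0,'x'): 0[coor,t=1,-]
e2 deliver 0→1: 1[part,t=1,-]
e3 deliver 1→0: ·
e4 deliver 0→2: 2[part,t=1,-]
e5 deliver 2→0: 0[coor,t=1,x]
e6 deliver 0→1: 1[part,t=1,x]
e7 deliver 0→2: 2[part,t=1,x]
e8 timeout(0): 0[coor,t=2,x]
e9 deliver 0→1: 1[part,t=2,x]
e10 deliver 1→0: ·
e11 timeout(0): 0[coor,t=3,x]

1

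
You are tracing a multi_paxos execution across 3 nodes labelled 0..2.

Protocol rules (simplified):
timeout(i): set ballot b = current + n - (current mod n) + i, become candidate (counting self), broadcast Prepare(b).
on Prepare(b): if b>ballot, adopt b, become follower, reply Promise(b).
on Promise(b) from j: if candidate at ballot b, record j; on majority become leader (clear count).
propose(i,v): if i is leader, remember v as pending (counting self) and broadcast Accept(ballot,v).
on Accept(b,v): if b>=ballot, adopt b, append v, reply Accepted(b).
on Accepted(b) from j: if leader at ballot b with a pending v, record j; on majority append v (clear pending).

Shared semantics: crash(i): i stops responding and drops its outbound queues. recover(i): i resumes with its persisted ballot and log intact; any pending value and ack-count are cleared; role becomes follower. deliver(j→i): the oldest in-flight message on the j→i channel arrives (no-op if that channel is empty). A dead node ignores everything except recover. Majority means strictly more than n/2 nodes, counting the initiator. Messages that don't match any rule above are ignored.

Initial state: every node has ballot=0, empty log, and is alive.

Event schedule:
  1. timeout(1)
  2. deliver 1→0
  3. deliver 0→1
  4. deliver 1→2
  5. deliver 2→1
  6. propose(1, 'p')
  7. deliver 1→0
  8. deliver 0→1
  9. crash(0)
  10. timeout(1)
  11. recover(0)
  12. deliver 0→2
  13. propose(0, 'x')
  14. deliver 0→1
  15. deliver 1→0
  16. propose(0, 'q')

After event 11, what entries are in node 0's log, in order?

after 1 — timeout(1): n1:cand/b4/[-]
after 2 — deliver 1→0: n0:foll/b4/[-]
after 3 — deliver 0→1: n1:lead/b4/[-]
after 4 — deliver 1→2: n2:foll/b4/[-]
after 5 — deliver 2→1: ·
after 6 — propose(1,'p'): ·
after 7 — deliver 1→0: n0:foll/b4/[p]
after 8 — deliver 0→1: n1:lead/b4/[p]
after 9 — crash(0): n0:✗foll/b4/[p]
after 10 — timeout(1): n1:cand/b7/[p]
after 11 — recover(0): n0:foll/b4/[p]

p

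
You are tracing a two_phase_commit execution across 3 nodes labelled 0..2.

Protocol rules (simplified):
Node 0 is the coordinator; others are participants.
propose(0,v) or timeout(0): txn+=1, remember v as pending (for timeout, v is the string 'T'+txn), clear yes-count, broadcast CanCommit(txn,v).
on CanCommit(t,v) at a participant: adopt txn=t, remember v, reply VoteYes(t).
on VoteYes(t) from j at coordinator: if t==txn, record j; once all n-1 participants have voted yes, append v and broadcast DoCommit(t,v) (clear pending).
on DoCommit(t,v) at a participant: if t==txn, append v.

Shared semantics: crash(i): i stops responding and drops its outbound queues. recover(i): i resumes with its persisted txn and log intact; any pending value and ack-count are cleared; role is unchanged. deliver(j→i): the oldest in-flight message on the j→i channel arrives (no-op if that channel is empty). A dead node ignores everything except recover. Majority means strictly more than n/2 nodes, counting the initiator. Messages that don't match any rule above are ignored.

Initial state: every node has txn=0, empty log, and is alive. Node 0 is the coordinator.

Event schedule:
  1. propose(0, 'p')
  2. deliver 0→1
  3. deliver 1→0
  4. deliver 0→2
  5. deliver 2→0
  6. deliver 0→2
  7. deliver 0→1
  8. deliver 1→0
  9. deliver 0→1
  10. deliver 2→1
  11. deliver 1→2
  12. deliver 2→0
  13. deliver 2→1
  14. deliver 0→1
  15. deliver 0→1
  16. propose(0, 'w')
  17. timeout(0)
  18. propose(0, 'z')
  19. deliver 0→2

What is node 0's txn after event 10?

after 1 — propose(0,'p'): n0:coor/t1/[-]
after 2 — deliver 0→1: n1:part/t1/[-]
after 3 — deliver 1→0: ·
after 4 — deliver 0→2: n2:part/t1/[-]
after 5 — deliver 2→0: n0:coor/t1/[p]
after 6 — deliver 0→2: n2:part/t1/[p]
after 7 — deliver 0→1: n1:part/t1/[p]
after 8 — deliver 1→0: ·
after 9 — deliver 0→1: ·
after 10 — deliver 2→1: ·

1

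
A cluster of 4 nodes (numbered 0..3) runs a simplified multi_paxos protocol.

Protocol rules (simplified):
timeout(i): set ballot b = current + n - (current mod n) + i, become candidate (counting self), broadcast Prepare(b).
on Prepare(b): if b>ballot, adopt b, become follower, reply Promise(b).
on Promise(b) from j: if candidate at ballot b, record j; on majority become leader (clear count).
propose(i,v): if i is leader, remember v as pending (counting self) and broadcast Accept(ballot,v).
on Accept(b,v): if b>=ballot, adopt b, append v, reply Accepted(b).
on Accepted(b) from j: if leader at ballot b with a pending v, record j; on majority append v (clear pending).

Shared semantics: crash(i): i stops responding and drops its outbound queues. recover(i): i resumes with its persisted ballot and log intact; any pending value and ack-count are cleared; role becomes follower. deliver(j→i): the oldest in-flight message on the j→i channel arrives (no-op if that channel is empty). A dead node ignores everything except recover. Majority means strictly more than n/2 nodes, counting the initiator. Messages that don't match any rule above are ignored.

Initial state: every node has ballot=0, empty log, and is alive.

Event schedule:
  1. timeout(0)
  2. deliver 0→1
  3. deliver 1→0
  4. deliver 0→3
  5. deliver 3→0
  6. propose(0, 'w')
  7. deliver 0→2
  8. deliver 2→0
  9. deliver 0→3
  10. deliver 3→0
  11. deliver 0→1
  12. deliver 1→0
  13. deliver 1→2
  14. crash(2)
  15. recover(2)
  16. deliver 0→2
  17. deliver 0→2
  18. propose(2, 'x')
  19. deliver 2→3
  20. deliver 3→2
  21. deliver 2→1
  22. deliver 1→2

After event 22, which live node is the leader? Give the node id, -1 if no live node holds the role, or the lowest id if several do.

0

step 1 timeout(0): 0={cand,b=4,log=-}
step 2 deliver 0→1: 1={foll,b=4,log=-}
step 3 deliver 1→0: —
step 4 deliver 0→3: 3={foll,b=4,log=-}
step 5 deliver 3→0: 0={lead,b=4,log=-}
step 6 propose(0,'w'): —
step 7 deliver 0→2: 2={foll,b=4,log=-}
step 8 deliver 2→0: —
step 9 deliver 0→3: 3={foll,b=4,log=w}
step 10 deliver 3→0: —
step 11 deliver 0→1: 1={foll,b=4,log=w}
step 12 deliver 1→0: 0={lead,b=4,log=w}
step 13 deliver 1→2: —
step 14 crash(2): 2={✗foll,b=4,log=-}
step 15 recover(2): 2={foll,b=4,log=-}
step 16 deliver 0→2: 2={foll,b=4,log=w}
step 17 deliver 0→2: —
step 18 propose(2,'x'): —
step 19 deliver 2→3: —
step 20 deliver 3→2: —
step 21 deliver 2→1: —
step 22 deliver 1→2: —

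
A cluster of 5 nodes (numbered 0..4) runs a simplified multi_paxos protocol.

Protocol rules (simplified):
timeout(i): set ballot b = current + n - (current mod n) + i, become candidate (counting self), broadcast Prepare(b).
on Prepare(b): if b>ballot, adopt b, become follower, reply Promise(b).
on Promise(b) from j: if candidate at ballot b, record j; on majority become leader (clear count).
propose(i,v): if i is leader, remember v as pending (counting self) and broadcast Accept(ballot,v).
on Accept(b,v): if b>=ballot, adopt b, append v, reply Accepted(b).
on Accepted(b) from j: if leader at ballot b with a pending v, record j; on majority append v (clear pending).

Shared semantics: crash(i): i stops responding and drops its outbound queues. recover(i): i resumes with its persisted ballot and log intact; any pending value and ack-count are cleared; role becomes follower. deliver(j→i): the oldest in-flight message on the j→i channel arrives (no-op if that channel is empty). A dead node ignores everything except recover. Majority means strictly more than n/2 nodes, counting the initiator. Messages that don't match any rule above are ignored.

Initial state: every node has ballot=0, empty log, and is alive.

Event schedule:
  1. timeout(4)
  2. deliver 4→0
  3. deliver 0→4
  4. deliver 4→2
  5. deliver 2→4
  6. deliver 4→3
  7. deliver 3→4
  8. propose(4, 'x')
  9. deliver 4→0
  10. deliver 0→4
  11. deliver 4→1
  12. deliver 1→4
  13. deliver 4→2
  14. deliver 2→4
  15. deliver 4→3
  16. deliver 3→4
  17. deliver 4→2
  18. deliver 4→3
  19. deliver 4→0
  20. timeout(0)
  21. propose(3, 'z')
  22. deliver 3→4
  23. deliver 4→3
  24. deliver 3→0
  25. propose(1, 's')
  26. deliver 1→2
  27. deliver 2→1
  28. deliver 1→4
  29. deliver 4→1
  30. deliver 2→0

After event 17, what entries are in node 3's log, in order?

x

step 1 timeout(4): 4={cand,b=9,log=-}
step 2 deliver 4→0: 0={foll,b=9,log=-}
step 3 deliver 0→4: —
step 4 deliver 4→2: 2={foll,b=9,log=-}
step 5 deliver 2→4: 4={lead,b=9,log=-}
step 6 deliver 4→3: 3={foll,b=9,log=-}
step 7 deliver 3→4: —
step 8 propose(4,'x'): —
step 9 deliver 4→0: 0={foll,b=9,log=x}
step 10 deliver 0→4: —
step 11 deliver 4→1: 1={foll,b=9,log=-}
step 12 deliver 1→4: —
step 13 deliver 4→2: 2={foll,b=9,log=x}
step 14 deliver 2→4: 4={lead,b=9,log=x}
step 15 deliver 4→3: 3={foll,b=9,log=x}
step 16 deliver 3→4: —
step 17 deliver 4→2: —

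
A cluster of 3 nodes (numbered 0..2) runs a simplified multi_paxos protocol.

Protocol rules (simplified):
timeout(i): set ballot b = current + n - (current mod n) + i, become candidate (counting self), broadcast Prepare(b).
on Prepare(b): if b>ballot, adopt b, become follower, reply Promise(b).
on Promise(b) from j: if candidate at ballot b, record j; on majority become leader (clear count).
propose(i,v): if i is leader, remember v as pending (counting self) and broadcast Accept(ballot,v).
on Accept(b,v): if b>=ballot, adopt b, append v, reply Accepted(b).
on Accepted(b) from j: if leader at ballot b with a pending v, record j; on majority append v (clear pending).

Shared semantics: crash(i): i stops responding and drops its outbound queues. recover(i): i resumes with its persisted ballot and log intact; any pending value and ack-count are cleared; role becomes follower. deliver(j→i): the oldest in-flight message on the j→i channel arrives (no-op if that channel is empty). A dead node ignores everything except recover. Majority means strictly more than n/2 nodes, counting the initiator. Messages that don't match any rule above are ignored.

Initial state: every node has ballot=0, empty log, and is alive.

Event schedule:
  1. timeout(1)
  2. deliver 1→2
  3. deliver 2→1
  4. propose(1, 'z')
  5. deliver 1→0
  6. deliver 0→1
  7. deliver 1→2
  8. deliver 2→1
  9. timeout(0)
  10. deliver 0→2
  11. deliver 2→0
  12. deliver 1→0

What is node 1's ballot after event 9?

step 1 timeout(1): 1={cand,b=4,log=-}
step 2 deliver 1→2: 2={foll,b=4,log=-}
step 3 deliver 2→1: 1={lead,b=4,log=-}
step 4 propose(1,'z'): —
step 5 deliver 1→0: 0={foll,b=4,log=-}
step 6 deliver 0→1: —
step 7 deliver 1→2: 2={foll,b=4,log=z}
step 8 deliver 2→1: 1={lead,b=4,log=z}
step 9 timeout(0): 0={cand,b=6,log=-}

4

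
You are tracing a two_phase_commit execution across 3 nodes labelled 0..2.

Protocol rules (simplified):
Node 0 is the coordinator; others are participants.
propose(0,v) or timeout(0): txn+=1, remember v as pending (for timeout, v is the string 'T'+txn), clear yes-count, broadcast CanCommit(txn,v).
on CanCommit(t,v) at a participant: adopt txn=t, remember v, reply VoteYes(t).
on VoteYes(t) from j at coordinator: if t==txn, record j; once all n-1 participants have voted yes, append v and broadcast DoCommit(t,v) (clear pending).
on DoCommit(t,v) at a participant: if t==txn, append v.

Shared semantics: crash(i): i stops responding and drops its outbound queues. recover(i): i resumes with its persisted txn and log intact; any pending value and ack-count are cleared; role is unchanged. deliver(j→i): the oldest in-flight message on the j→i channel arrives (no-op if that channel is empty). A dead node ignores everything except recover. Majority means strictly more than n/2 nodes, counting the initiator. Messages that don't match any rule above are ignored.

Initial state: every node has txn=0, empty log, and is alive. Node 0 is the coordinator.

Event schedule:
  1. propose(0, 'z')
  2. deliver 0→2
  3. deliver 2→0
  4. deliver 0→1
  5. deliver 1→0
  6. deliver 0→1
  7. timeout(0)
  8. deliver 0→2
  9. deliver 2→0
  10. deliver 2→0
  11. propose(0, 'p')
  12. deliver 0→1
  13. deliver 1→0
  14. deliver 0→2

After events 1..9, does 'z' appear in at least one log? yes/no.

after 1 — propose(0,'z'): n0:coor/t1/[-]
after 2 — deliver 0→2: n2:part/t1/[-]
after 3 — deliver 2→0: ·
after 4 — deliver 0→1: n1:part/t1/[-]
after 5 — deliver 1→0: n0:coor/t1/[z]
after 6 — deliver 0→1: n1:part/t1/[z]
after 7 — timeout(0): n0:coor/t2/[z]
after 8 — deliver 0→2: n2:part/t1/[z]
after 9 — deliver 2→0: ·

yes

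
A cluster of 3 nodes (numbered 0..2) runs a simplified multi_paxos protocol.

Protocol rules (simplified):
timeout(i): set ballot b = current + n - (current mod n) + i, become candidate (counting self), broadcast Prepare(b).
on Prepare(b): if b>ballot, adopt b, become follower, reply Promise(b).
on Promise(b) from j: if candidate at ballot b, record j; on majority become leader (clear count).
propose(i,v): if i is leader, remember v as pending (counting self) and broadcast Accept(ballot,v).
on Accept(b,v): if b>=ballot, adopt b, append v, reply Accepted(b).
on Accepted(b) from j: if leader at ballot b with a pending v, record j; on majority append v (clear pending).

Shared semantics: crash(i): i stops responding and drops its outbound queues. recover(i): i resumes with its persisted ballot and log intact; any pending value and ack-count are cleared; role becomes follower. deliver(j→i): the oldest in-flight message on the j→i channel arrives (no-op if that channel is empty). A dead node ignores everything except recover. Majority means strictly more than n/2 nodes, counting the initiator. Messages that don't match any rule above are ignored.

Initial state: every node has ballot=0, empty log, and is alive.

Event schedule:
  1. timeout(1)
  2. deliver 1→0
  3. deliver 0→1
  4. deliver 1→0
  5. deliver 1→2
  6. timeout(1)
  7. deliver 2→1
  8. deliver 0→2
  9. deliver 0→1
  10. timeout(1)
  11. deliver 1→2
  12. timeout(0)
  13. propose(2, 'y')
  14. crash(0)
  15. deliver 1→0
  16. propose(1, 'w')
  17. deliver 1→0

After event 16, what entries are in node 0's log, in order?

[1] timeout(1) → N1(cand b4 [-])
[2] deliver 1→0 → N0(foll b4 [-])
[3] deliver 0→1 → N1(lead b4 [-])
[4] deliver 1→0 → ∅
[5] deliver 1→2 → N2(foll b4 [-])
[6] timeout(1) → N1(cand b7 [-])
[7] deliver 2→1 → ∅
[8] deliver 0→2 → ∅
[9] deliver 0→1 → ∅
[10] timeout(1) → N1(cand b10 [-])
[11] deliver 1→2 → N2(foll b7 [-])
[12] timeout(0) → N0(cand b6 [-])
[13] propose(2,'y') → ∅
[14] crash(0) → N0(✗cand b6 [-])
[15] deliver 1→0 → ∅
[16] propose(1,'w') → ∅

empty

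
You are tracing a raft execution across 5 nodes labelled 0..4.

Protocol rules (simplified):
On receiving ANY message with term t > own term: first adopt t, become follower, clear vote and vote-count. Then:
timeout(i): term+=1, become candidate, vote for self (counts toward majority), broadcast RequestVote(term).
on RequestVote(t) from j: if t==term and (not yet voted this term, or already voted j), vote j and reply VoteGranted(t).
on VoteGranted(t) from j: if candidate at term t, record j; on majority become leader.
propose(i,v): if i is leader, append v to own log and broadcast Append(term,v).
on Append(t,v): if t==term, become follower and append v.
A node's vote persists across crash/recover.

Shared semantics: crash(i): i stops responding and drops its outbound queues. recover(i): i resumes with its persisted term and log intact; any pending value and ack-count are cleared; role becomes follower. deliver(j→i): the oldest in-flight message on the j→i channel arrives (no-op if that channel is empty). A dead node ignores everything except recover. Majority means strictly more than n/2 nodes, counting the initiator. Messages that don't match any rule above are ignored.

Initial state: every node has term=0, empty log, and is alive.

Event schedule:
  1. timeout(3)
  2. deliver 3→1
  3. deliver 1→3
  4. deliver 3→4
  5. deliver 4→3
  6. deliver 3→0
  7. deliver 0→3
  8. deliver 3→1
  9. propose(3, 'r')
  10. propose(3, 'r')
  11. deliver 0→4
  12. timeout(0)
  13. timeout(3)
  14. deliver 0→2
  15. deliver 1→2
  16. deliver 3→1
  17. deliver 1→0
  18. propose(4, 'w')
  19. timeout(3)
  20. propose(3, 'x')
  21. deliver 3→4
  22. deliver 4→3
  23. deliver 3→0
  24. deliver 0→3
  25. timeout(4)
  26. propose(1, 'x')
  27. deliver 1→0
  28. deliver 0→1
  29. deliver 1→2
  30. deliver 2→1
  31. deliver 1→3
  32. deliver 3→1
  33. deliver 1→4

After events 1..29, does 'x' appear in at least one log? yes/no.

no

step 1 timeout(3): 3={cand,t=1,log=-}
step 2 deliver 3→1: 1={foll,t=1,log=-}
step 3 deliver 1→3: —
step 4 deliver 3→4: 4={foll,t=1,log=-}
step 5 deliver 4→3: 3={lead,t=1,log=-}
step 6 deliver 3→0: 0={foll,t=1,log=-}
step 7 deliver 0→3: —
step 8 deliver 3→1: —
step 9 propose(3,'r'): 3={lead,t=1,log=r}
step 10 propose(3,'r'): 3={lead,t=1,log=r,r}
step 11 deliver 0→4: —
step 12 timeout(0): 0={cand,t=2,log=-}
step 13 timeout(3): 3={cand,t=2,log=r,r}
step 14 deliver 0→2: 2={foll,t=2,log=-}
step 15 deliver 1→2: —
step 16 deliver 3→1: 1={foll,t=1,log=r}
step 17 deliver 1→0: —
step 18 propose(4,'w'): —
step 19 timeout(3): 3={cand,t=3,log=r,r}
step 20 propose(3,'x'): —
step 21 deliver 3→4: 4={foll,t=1,log=r}
step 22 deliver 4→3: —
step 23 deliver 3→0: —
step 24 deliver 0→3: —
step 25 timeout(4): 4={cand,t=2,log=r}
step 26 propose(1,'x'): —
step 27 deliver 1→0: —
step 28 deliver 0→1: 1={foll,t=2,log=r}
step 29 deliver 1→2: —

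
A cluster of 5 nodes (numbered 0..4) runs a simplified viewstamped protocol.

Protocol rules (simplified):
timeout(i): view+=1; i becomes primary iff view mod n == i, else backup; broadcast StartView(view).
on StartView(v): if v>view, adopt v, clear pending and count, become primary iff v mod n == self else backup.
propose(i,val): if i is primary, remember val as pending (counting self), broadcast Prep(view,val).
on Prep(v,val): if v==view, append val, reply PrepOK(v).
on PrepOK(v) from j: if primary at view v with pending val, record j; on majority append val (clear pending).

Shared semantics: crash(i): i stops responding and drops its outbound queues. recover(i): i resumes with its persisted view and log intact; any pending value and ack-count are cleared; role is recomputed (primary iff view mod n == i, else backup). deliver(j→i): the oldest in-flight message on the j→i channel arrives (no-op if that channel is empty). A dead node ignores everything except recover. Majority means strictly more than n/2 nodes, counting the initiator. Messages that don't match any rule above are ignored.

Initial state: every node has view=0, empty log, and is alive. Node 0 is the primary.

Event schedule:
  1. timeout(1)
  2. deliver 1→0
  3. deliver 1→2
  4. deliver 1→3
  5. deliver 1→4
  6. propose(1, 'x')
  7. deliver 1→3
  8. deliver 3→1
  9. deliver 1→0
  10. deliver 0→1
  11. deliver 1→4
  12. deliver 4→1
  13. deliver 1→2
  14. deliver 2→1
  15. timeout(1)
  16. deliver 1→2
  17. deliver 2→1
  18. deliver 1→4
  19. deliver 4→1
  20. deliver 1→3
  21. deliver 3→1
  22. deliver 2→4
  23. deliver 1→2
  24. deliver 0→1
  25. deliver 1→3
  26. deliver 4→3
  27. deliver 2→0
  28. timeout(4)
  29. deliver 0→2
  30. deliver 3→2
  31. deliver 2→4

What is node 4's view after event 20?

2

1. timeout(1):  <1:prim v1 ->
2. deliver 1→0:  <0:back v1 ->
3. deliver 1→2:  <2:back v1 ->
4. deliver 1→3:  <3:back v1 ->
5. deliver 1→4:  <4:back v1 ->
6. propose(1,'x'):  nop
7. deliver 1→3:  <3:back v1 x>
8. deliver 3→1:  nop
9. deliver 1→0:  <0:back v1 x>
10. deliver 0→1:  <1:prim v1 x>
11. deliver 1→4:  <4:back v1 x>
12. deliver 4→1:  nop
13. deliver 1→2:  <2:back v1 x>
14. deliver 2→1:  nop
15. timeout(1):  <1:back v2 x>
16. deliver 1→2:  <2:prim v2 x>
17. deliver 2→1:  nop
18. deliver 1→4:  <4:back v2 x>
19. deliver 4→1:  nop
20. deliver 1→3:  <3:back v2 x>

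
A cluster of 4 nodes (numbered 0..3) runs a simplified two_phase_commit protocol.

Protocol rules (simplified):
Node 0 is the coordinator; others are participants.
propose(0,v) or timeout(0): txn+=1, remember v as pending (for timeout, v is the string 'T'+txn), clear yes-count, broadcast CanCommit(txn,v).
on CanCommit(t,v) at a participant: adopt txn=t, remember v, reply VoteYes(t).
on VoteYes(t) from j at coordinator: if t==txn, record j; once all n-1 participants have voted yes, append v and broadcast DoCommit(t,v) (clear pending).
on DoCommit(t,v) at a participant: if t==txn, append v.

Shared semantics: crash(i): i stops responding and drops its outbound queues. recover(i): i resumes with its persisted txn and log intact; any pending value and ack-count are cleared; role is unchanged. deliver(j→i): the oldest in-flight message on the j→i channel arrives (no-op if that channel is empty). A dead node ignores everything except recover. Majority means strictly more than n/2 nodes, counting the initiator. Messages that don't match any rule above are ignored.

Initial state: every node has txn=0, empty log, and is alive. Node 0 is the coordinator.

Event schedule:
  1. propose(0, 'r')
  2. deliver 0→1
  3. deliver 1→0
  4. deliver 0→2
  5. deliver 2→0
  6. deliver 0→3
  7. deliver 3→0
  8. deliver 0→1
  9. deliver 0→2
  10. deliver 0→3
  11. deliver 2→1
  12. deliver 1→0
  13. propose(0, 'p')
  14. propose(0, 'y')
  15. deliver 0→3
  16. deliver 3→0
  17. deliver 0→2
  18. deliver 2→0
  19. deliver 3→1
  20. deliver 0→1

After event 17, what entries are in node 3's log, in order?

1. propose(0,'r'):  <0:coor t1 ->
2. deliver 0→1:  <1:part t1 ->
3. deliver 1→0:  nop
4. deliver 0→2:  <2:part t1 ->
5. deliver 2→0:  nop
6. deliver 0→3:  <3:part t1 ->
7. deliver 3→0:  <0:coor t1 r>
8. deliver 0→1:  <1:part t1 r>
9. deliver 0→2:  <2:part t1 r>
10. deliver 0→3:  <3:part t1 r>
11. deliver 2→1:  nop
12. deliver 1→0:  nop
13. propose(0,'p'):  <0:coor t2 r>
14. propose(0,'y'):  <0:coor t3 r>
15. deliver 0→3:  <3:part t2 r>
16. deliver 3→0:  nop
17. deliver 0→2:  <2:part t2 r>

r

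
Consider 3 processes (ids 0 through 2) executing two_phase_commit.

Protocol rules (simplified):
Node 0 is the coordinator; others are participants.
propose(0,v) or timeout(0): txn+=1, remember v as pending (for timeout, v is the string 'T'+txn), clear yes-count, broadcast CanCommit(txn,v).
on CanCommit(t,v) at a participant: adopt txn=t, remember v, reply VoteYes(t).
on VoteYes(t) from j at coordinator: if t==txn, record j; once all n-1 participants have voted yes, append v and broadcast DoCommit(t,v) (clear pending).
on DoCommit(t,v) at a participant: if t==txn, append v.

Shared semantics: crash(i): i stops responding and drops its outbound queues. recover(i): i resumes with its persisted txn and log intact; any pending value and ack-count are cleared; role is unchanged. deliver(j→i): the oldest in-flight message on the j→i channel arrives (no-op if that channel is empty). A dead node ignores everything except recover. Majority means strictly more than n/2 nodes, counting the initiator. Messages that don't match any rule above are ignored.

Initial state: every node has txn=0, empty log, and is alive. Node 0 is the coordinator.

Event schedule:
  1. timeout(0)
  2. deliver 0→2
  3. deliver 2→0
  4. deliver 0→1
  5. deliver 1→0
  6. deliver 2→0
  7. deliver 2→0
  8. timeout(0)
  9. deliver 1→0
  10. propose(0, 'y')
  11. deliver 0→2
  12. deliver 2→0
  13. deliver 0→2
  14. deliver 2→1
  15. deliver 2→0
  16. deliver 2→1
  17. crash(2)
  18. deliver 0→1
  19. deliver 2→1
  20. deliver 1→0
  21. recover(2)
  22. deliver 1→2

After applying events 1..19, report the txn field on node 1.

e1 timeout(0): 0[coor,t=1,-]
e2 deliver 0→2: 2[part,t=1,-]
e3 deliver 2→0: ·
e4 deliver 0→1: 1[part,t=1,-]
e5 deliver 1→0: 0[coor,t=1,T1]
e6 deliver 2→0: ·
e7 deliver 2→0: ·
e8 timeout(0): 0[coor,t=2,T1]
e9 deliver 1→0: ·
e10 propose(0,'y'): 0[coor,t=3,T1]
e11 deliver 0→2: 2[part,t=1,T1]
e12 deliver 2→0: ·
e13 deliver 0→2: 2[part,t=2,T1]
e14 deliver 2→1: ·
e15 deliver 2→0: ·
e16 deliver 2→1: ·
e17 crash(2): 2[✗part,t=2,T1]
e18 deliver 0→1: 1[part,t=1,T1]
e19 deliver 2→1: ·

1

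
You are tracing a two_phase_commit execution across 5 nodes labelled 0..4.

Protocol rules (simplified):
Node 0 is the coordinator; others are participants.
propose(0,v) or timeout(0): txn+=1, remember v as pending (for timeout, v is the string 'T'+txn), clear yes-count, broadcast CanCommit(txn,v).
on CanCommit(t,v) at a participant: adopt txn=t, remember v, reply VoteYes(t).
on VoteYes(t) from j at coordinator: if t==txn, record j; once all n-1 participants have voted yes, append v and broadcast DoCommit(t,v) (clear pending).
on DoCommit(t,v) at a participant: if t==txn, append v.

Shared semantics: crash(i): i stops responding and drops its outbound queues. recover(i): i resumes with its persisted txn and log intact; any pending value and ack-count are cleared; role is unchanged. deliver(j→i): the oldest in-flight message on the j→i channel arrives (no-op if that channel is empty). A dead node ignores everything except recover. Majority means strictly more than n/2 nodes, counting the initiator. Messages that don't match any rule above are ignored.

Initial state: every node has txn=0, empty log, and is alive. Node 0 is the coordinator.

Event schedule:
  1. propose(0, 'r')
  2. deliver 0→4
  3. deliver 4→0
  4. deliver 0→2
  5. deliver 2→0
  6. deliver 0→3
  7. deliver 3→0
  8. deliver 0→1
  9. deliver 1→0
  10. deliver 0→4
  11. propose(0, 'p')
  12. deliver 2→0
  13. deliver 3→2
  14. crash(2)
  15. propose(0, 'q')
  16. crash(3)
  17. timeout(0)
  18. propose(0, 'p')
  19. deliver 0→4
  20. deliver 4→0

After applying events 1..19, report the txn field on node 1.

1

[1] propose(0,'r') → N0(coor t1 [-])
[2] deliver 0→4 → N4(part t1 [-])
[3] deliver 4→0 → ∅
[4] deliver 0→2 → N2(part t1 [-])
[5] deliver 2→0 → ∅
[6] deliver 0→3 → N3(part t1 [-])
[7] deliver 3→0 → ∅
[8] deliver 0→1 → N1(part t1 [-])
[9] deliver 1→0 → N0(coor t1 [r])
[10] deliver 0→4 → N4(part t1 [r])
[11] propose(0,'p') → N0(coor t2 [r])
[12] deliver 2→0 → ∅
[13] deliver 3→2 → ∅
[14] crash(2) → N2(✗part t1 [-])
[15] propose(0,'q') → N0(coor t3 [r])
[16] crash(3) → N3(✗part t1 [-])
[17] timeout(0) → N0(coor t4 [r])
[18] propose(0,'p') → N0(coor t5 [r])
[19] deliver 0→4 → N4(part t2 [r])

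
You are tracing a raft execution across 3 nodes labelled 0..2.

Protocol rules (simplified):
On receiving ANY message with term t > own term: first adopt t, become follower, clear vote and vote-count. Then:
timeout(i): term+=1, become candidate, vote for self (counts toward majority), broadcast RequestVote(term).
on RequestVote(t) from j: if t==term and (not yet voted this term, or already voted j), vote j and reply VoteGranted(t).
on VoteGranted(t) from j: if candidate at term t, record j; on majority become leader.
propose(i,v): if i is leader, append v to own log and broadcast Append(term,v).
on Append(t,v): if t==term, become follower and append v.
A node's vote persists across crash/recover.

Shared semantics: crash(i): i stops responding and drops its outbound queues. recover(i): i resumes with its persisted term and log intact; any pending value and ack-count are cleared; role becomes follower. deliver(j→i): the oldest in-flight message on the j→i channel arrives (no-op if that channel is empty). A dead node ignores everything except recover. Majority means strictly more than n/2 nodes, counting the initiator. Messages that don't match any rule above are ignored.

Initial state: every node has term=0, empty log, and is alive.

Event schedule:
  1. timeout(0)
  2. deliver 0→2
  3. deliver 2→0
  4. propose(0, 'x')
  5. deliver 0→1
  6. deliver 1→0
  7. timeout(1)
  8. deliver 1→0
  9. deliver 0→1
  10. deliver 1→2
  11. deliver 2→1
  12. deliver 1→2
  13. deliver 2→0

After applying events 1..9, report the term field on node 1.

after 1 — timeout(0): n0:cand/t1/[-]
after 2 — deliver 0→2: n2:foll/t1/[-]
after 3 — deliver 2→0: n0:lead/t1/[-]
after 4 — propose(0,'x'): n0:lead/t1/[x]
after 5 — deliver 0→1: n1:foll/t1/[-]
after 6 — deliver 1→0: ·
after 7 — timeout(1): n1:cand/t2/[-]
after 8 — deliver 1→0: n0:foll/t2/[x]
after 9 — deliver 0→1: ·

2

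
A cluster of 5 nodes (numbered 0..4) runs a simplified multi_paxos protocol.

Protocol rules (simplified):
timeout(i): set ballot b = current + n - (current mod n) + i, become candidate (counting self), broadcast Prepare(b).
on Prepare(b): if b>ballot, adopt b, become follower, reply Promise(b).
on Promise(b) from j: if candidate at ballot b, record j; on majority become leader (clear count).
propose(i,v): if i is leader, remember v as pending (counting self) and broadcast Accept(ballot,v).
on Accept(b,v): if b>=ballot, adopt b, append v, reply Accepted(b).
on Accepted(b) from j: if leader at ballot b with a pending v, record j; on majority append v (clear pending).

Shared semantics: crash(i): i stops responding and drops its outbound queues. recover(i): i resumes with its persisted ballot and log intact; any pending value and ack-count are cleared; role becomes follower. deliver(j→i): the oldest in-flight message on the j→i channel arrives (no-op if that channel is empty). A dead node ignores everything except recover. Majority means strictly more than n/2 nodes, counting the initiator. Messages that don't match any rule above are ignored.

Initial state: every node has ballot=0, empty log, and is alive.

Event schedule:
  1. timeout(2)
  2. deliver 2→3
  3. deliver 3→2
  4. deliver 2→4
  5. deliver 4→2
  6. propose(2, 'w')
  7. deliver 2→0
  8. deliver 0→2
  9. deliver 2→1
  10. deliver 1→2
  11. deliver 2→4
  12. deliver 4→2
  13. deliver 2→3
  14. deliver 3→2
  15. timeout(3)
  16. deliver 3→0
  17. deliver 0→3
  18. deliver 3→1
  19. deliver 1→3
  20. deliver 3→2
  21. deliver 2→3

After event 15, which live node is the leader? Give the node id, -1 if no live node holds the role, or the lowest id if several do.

2

[1] timeout(2) → N2(cand b7 [-])
[2] deliver 2→3 → N3(foll b7 [-])
[3] deliver 3→2 → ∅
[4] deliver 2→4 → N4(foll b7 [-])
[5] deliver 4→2 → N2(lead b7 [-])
[6] propose(2,'w') → ∅
[7] deliver 2→0 → N0(foll b7 [-])
[8] deliver 0→2 → ∅
[9] deliver 2→1 → N1(foll b7 [-])
[10] deliver 1→2 → ∅
[11] deliver 2→4 → N4(foll b7 [w])
[12] deliver 4→2 → ∅
[13] deliver 2→3 → N3(foll b7 [w])
[14] deliver 3→2 → N2(lead b7 [w])
[15] timeout(3) → N3(cand b13 [w])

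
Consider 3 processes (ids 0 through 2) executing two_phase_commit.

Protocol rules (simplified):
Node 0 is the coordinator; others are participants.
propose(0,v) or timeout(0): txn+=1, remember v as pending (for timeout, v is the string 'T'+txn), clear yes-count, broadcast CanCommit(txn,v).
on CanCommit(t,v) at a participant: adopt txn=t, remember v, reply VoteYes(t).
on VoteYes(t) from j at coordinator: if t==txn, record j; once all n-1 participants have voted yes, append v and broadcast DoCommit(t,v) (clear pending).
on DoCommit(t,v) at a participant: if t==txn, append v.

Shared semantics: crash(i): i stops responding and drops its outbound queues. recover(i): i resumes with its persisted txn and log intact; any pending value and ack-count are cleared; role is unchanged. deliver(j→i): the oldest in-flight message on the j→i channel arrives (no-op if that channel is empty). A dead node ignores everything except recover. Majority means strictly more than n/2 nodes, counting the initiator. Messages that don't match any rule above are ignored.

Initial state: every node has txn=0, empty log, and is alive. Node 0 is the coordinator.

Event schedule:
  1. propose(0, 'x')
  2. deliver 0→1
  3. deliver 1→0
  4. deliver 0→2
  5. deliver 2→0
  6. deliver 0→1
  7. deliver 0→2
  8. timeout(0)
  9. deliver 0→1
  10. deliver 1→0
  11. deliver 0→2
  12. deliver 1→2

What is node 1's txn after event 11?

1. propose(0,'x'):  <0:coor t1 ->
2. deliver 0→1:  <1:part t1 ->
3. deliver 1→0:  nop
4. deliver 0→2:  <2:part t1 ->
5. deliver 2→0:  <0:coor t1 x>
6. deliver 0→1:  <1:part t1 x>
7. deliver 0→2:  <2:part t1 x>
8. timeout(0):  <0:coor t2 x>
9. deliver 0→1:  <1:part t2 x>
10. deliver 1→0:  nop
11. deliver 0→2:  <2:part t2 x>

2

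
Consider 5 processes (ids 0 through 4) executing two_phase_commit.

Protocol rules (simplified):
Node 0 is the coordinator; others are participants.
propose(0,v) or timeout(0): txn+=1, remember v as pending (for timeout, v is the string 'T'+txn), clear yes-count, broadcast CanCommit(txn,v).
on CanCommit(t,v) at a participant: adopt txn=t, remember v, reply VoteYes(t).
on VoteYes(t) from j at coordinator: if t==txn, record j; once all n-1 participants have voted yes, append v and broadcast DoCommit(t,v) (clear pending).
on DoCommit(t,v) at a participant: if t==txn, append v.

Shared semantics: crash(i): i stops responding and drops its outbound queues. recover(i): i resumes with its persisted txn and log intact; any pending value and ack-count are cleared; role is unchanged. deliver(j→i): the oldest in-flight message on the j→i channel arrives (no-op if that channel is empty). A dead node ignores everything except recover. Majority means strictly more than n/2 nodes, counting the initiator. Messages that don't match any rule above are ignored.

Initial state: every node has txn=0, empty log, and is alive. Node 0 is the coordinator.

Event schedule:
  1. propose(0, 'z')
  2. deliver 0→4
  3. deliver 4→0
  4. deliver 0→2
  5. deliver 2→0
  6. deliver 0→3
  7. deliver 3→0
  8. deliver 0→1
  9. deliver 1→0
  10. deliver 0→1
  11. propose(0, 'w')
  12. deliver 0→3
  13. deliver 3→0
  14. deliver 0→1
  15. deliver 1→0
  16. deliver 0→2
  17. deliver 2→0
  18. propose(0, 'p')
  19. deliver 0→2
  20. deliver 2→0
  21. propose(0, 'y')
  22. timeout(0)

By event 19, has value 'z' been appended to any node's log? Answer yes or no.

yes

e1 propose(0,'z'): 0[coor,t=1,-]
e2 deliver 0→4: 4[part,t=1,-]
e3 deliver 4→0: ·
e4 deliver 0→2: 2[part,t=1,-]
e5 deliver 2→0: ·
e6 deliver 0→3: 3[part,t=1,-]
e7 deliver 3→0: ·
e8 deliver 0→1: 1[part,t=1,-]
e9 deliver 1→0: 0[coor,t=1,z]
e10 deliver 0→1: 1[part,t=1,z]
e11 propose(0,'w'): 0[coor,t=2,z]
e12 deliver 0→3: 3[part,t=1,z]
e13 deliver 3→0: ·
e14 deliver 0→1: 1[part,t=2,z]
e15 deliver 1→0: ·
e16 deliver 0→2: 2[part,t=1,z]
e17 deliver 2→0: ·
e18 propose(0,'p'): 0[coor,t=3,z]
e19 deliver 0→2: 2[part,t=2,z]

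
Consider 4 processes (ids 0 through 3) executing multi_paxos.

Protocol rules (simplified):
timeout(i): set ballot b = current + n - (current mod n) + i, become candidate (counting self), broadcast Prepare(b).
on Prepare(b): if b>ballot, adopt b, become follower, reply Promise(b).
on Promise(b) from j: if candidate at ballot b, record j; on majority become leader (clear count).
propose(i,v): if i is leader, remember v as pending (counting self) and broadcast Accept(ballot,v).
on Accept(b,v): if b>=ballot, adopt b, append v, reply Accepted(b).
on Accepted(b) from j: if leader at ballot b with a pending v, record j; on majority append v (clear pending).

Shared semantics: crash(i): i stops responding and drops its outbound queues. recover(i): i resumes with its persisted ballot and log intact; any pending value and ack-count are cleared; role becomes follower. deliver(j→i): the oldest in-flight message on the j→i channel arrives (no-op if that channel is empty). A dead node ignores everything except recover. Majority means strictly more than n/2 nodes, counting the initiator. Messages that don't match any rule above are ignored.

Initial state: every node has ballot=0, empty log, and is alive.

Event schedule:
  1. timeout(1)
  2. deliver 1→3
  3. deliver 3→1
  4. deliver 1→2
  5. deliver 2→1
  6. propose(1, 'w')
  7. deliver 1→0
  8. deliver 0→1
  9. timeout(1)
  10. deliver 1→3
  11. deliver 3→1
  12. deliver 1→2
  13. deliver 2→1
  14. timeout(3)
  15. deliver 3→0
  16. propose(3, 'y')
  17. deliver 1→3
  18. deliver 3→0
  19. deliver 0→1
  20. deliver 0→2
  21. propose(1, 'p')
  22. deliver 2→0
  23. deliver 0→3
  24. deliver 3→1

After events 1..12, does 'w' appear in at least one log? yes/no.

e1 timeout(1): 1[cand,b=5,-]
e2 deliver 1→3: 3[foll,b=5,-]
e3 deliver 3→1: ·
e4 deliver 1→2: 2[foll,b=5,-]
e5 deliver 2→1: 1[lead,b=5,-]
e6 propose(1,'w'): ·
e7 deliver 1→0: 0[foll,b=5,-]
e8 deliver 0→1: ·
e9 timeout(1): 1[cand,b=9,-]
e10 deliver 1→3: 3[foll,b=5,w]
e11 deliver 3→1: ·
e12 deliver 1→2: 2[foll,b=5,w]

yes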